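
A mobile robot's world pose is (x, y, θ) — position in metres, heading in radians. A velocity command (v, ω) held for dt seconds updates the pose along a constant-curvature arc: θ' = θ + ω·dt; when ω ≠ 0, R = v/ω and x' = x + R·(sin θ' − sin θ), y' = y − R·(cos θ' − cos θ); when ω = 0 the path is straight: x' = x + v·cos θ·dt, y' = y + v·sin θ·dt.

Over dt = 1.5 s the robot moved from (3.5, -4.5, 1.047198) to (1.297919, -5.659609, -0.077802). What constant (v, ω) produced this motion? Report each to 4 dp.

Δθ = -0.077802 − 1.047198 = -1.125000
ω = Δθ/dt = -1.125000/1.5 = -0.7500
R = Δx/(sin θ' − sin θ) = 2.3333
v = R·ω = 2.3333·-0.7500 = -1.7500

v = -1.7500, ω = -0.7500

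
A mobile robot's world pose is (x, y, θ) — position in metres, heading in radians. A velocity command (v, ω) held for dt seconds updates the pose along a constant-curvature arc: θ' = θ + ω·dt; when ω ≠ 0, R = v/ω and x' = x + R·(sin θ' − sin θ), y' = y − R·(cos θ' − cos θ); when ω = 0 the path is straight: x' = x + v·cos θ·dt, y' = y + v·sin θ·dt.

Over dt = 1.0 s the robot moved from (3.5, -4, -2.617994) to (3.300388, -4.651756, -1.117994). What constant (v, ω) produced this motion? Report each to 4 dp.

Δθ = -1.117994 − -2.617994 = 1.500000
ω = Δθ/dt = 1.500000/1.0 = 1.5000
R = −Δy/(cos θ' − cos θ) = 0.5000
v = R·ω = 0.5000·1.5000 = 0.7500

v = 0.7500, ω = 1.5000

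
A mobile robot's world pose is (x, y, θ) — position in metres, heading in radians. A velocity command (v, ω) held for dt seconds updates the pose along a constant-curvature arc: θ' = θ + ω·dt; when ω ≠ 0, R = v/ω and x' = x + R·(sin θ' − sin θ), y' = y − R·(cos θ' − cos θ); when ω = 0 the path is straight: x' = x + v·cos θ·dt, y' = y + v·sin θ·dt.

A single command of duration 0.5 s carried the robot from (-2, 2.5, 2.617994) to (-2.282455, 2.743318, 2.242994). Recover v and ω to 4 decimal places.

Δθ = 2.242994 − 2.617994 = -0.375000
ω = Δθ/dt = -0.375000/0.5 = -0.7500
R = Δx/(sin θ' − sin θ) = -1.0000
v = R·ω = -1.0000·-0.7500 = 0.7500

v = 0.7500, ω = -0.7500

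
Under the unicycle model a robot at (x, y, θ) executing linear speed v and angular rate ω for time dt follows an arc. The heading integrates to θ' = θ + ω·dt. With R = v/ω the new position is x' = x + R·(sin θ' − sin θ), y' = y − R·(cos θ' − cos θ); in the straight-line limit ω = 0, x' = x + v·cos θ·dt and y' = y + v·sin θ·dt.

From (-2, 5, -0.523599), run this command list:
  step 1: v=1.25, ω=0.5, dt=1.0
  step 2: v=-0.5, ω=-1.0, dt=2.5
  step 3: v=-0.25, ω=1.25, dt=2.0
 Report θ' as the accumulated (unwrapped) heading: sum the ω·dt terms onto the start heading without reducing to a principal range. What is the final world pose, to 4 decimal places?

(-1.1981, 5.9361, -0.0236)

step 1: θ'=-0.0236 (R=2.5000) → pose (-0.8090, 4.6658, -0.0236)
step 2: θ'=-2.5236 (R=0.5000) → pose (-1.0869, 5.5731, -2.5236)
step 3: θ'=-0.0236 (R=-0.2000) → pose (-1.1981, 5.9361, -0.0236)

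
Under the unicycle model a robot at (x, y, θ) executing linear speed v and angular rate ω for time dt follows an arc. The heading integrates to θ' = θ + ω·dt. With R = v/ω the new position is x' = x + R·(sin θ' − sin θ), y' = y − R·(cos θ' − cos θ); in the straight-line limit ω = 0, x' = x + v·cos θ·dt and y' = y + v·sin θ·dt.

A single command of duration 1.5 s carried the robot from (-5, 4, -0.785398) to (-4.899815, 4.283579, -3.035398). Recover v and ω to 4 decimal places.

Δθ = -3.035398 − -0.785398 = -2.250000
ω = Δθ/dt = -2.250000/1.5 = -1.5000
R = −Δy/(cos θ' − cos θ) = 0.1667
v = R·ω = 0.1667·-1.5000 = -0.2500

v = -0.2500, ω = -1.5000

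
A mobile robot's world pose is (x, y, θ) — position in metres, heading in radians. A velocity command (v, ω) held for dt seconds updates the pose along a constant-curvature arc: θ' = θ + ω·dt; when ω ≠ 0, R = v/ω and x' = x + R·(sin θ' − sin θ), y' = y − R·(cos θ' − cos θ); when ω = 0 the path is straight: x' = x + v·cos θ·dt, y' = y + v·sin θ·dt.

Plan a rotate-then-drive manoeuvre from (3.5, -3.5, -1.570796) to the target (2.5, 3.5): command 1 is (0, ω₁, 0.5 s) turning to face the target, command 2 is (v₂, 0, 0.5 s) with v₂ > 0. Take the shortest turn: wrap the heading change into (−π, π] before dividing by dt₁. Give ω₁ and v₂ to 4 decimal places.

heading to target = atan2(3.5−-3.5, 2.5−3.5) = 1.7127
Δθ = wrap(1.7127 − -1.5708) = -2.9997; ω₁ = Δθ/dt₁ = -5.9994
distance = √((2.5−3.5)² + (3.5−-3.5)²) = 7.0711; v₂ = distance/dt₂ = 14.1421

ω₁ = -5.9994, v₂ = 14.1421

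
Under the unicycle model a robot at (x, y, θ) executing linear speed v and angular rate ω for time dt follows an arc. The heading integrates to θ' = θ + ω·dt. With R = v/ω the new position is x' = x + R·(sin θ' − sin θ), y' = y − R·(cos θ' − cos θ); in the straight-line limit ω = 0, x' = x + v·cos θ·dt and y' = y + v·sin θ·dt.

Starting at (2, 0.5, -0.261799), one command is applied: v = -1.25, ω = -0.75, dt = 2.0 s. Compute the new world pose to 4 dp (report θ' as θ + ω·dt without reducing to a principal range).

θ' = -0.2618 + -0.75·2.0 = -1.7618
R = v/ω = -1.25/-0.75 = 1.6667
x' = 2 + 1.6667·(sin -1.7618 − sin -0.2618) = 0.7950
y' = 0.5 − 1.6667·(cos -1.7618 − cos -0.2618) = 2.4263

(0.7950, 2.4263, -1.7618)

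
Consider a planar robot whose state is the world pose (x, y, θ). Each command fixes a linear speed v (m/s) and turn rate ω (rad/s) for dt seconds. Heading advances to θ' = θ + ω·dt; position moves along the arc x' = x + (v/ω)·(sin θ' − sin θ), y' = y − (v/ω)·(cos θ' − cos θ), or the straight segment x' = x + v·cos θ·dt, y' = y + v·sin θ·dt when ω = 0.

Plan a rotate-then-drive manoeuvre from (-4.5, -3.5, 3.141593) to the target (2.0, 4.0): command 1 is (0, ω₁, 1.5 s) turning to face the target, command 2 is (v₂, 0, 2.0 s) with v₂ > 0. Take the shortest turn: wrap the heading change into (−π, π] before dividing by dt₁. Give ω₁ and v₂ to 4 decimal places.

heading to target = atan2(4−-3.5, 2−-4.5) = 0.8567
Δθ = wrap(0.8567 − 3.1416) = -2.2849; ω₁ = Δθ/dt₁ = -1.5233
distance = √((2−-4.5)² + (4−-3.5)²) = 9.9247; v₂ = distance/dt₂ = 4.9624

ω₁ = -1.5233, v₂ = 4.9624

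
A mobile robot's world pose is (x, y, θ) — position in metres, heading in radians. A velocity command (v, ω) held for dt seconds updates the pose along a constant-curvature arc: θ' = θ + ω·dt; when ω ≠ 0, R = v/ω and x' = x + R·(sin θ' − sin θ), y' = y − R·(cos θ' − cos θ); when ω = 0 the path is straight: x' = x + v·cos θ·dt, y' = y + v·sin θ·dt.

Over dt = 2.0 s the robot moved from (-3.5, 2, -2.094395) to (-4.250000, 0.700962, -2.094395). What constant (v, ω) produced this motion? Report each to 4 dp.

Δθ = -2.094395 − -2.094395 = 0.000000
ω = Δθ/dt = 0.000000/2.0 = 0.0000
ω = 0 → v = (Δx·cos θ + Δy·sin θ)/dt = 0.7500

v = 0.7500, ω = 0.0000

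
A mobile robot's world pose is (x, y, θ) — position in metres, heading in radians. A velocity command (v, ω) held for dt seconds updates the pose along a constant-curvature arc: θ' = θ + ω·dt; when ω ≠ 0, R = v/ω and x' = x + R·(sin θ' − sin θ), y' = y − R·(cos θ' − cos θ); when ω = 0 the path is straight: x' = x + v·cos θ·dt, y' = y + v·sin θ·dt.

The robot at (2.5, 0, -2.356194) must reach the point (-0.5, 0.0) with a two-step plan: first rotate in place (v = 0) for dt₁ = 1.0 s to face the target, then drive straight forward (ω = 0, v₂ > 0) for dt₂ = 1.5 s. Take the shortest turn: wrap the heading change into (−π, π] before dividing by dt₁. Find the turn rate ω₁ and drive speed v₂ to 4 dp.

heading to target = atan2(0−0, -0.5−2.5) = 3.1416
Δθ = wrap(3.1416 − -2.3562) = -0.7854; ω₁ = Δθ/dt₁ = -0.7854
distance = √((-0.5−2.5)² + (0−0)²) = 3.0000; v₂ = distance/dt₂ = 2.0000

ω₁ = -0.7854, v₂ = 2.0000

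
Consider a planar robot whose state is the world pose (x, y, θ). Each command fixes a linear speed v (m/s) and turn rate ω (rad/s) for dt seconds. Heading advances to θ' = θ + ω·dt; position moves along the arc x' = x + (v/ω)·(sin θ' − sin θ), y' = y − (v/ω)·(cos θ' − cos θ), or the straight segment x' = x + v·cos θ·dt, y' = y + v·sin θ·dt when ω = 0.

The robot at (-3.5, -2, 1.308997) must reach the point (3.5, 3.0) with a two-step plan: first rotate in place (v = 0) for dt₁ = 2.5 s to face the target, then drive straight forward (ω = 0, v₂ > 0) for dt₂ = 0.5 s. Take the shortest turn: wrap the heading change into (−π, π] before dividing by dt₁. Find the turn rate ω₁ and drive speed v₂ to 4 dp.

ω₁ = -0.2755, v₂ = 17.2047

heading to target = atan2(3−-2, 3.5−-3.5) = 0.6202
Δθ = wrap(0.6202 − 1.3090) = -0.6887; ω₁ = Δθ/dt₁ = -0.2755
distance = √((3.5−-3.5)² + (3−-2)²) = 8.6023; v₂ = distance/dt₂ = 17.2047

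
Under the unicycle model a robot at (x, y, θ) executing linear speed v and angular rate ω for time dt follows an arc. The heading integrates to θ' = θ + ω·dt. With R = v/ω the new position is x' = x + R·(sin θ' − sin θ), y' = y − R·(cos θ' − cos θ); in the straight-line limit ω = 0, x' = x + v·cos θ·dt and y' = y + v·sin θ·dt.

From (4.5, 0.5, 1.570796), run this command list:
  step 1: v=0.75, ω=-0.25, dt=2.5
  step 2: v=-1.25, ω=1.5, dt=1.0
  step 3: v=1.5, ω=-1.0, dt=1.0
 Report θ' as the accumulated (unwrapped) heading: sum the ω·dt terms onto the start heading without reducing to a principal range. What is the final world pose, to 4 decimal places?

(4.6819, 2.4664, 1.4458)

step 1: θ'=0.9458 (R=-3.0000) → pose (5.0671, 2.2553, 0.9458)
step 2: θ'=2.4458 (R=-0.8333) → pose (5.2087, 1.1281, 2.4458)
step 3: θ'=1.4458 (R=-1.5000) → pose (4.6819, 2.4664, 1.4458)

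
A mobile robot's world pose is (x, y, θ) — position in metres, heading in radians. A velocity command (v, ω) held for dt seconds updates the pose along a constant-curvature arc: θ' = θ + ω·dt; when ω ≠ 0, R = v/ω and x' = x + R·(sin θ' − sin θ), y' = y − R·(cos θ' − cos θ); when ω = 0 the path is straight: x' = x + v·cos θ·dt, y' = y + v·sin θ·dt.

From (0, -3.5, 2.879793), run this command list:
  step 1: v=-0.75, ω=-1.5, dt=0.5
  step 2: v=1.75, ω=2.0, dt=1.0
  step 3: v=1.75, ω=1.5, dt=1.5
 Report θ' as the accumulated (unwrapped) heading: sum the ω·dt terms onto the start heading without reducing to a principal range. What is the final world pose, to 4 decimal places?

step 1: θ'=2.1298 (R=0.5000) → pose (0.2945, -3.7178, 2.1298)
step 2: θ'=4.1298 (R=0.8750) → pose (-1.1780, -3.7004, 4.1298)
step 3: θ'=6.3798 (R=1.1667) → pose (-0.0912, -5.5035, 6.3798)

(-0.0912, -5.5035, 6.3798)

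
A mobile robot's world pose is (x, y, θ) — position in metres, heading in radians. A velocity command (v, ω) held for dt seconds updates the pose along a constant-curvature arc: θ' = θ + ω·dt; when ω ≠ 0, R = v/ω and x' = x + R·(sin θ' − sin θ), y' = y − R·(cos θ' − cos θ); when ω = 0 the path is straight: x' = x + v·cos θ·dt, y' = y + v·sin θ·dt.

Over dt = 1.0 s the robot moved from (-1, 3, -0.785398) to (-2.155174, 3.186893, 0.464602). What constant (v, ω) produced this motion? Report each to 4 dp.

Δθ = 0.464602 − -0.785398 = 1.250000
ω = Δθ/dt = 1.250000/1.0 = 1.2500
R = Δx/(sin θ' − sin θ) = -1.0000
v = R·ω = -1.0000·1.2500 = -1.2500

v = -1.2500, ω = 1.2500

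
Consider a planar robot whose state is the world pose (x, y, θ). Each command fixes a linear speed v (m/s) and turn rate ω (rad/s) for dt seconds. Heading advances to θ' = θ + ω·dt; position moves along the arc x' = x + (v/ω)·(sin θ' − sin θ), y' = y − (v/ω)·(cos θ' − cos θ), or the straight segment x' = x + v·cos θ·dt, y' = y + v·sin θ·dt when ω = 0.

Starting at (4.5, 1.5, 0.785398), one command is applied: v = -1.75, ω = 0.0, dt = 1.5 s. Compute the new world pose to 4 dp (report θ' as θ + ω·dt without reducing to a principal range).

θ' = 0.7854 + 0.0·1.5 = 0.7854
ω = 0 → straight: x' = 4.5 + -1.75·cos(0.7854)·1.5 = 2.6438
y' = 1.5 + -1.75·sin(0.7854)·1.5 = -0.3562

(2.6438, -0.3562, 0.7854)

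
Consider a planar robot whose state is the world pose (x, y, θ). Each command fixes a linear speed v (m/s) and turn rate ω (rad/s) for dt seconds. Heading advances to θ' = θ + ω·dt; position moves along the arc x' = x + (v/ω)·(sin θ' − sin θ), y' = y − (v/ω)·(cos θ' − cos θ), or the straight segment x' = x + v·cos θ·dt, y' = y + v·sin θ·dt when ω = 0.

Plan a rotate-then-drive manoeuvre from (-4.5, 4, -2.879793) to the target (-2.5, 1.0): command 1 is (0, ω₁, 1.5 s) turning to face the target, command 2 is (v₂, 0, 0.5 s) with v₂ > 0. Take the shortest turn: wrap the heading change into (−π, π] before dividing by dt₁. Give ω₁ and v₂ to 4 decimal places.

ω₁ = 1.2647, v₂ = 7.2111

heading to target = atan2(1−4, -2.5−-4.5) = -0.9828
Δθ = wrap(-0.9828 − -2.8798) = 1.8970; ω₁ = Δθ/dt₁ = 1.2647
distance = √((-2.5−-4.5)² + (1−4)²) = 3.6056; v₂ = distance/dt₂ = 7.2111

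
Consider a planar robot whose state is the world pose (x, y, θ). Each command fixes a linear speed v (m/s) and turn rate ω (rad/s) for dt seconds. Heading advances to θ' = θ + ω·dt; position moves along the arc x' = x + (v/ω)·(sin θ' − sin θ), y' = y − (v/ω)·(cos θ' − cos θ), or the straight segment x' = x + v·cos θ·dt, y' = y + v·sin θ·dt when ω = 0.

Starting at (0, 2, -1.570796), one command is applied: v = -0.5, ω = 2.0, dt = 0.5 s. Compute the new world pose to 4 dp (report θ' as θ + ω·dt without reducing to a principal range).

(-0.1149, 2.2104, -0.5708)

θ' = -1.5708 + 2.0·0.5 = -0.5708
R = v/ω = -0.5/2.0 = -0.2500
x' = 0 + -0.2500·(sin -0.5708 − sin -1.5708) = -0.1149
y' = 2 − -0.2500·(cos -0.5708 − cos -1.5708) = 2.2104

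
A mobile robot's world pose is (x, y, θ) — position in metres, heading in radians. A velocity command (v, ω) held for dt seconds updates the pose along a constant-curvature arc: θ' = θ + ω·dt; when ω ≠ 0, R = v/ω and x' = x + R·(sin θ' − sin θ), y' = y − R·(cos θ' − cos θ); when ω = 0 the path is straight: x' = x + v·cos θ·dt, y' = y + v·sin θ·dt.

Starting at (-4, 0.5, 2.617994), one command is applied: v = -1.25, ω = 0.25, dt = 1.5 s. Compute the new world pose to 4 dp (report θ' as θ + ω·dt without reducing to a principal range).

(-2.2403, -0.1148, 2.9930)

θ' = 2.6180 + 0.25·1.5 = 2.9930
R = v/ω = -1.25/0.25 = -5.0000
x' = -4 + -5.0000·(sin 2.9930 − sin 2.6180) = -2.2403
y' = 0.5 − -5.0000·(cos 2.9930 − cos 2.6180) = -0.1148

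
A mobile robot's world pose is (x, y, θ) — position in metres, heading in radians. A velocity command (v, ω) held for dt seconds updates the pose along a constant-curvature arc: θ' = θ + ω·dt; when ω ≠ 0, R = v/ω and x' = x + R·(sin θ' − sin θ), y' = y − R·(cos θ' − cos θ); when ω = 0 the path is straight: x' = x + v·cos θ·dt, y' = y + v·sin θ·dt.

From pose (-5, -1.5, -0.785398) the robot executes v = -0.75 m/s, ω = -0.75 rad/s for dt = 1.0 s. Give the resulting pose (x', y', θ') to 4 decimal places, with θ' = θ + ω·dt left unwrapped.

θ' = -0.7854 + -0.75·1.0 = -1.5354
R = v/ω = -0.75/-0.75 = 1.0000
x' = -5 + 1.0000·(sin -1.5354 − sin -0.7854) = -5.2923
y' = -1.5 − 1.0000·(cos -1.5354 − cos -0.7854) = -0.8283

(-5.2923, -0.8283, -1.5354)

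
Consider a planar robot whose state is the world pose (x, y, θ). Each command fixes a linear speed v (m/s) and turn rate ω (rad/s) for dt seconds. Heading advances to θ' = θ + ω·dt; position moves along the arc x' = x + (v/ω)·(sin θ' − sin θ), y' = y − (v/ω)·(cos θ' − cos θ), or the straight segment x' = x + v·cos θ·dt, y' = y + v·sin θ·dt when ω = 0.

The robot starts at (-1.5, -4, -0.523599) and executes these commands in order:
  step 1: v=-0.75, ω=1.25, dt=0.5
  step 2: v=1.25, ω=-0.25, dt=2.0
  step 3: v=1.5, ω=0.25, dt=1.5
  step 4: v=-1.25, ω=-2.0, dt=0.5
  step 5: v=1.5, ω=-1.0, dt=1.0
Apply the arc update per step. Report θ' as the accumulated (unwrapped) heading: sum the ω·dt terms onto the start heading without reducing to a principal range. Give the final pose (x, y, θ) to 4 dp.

(2.3221, -5.8947, -2.0236)

step 1: θ'=0.1014 (R=-0.6000) → pose (-1.8607, -3.9227, 0.1014)
step 2: θ'=-0.3986 (R=-5.0000) → pose (0.5860, -4.2890, -0.3986)
step 3: θ'=-0.0236 (R=6.0000) → pose (2.7732, -4.7577, -0.0236)
step 4: θ'=-1.0236 (R=0.6250) → pose (2.2542, -4.4580, -1.0236)
step 5: θ'=-2.0236 (R=-1.5000) → pose (2.3221, -5.8947, -2.0236)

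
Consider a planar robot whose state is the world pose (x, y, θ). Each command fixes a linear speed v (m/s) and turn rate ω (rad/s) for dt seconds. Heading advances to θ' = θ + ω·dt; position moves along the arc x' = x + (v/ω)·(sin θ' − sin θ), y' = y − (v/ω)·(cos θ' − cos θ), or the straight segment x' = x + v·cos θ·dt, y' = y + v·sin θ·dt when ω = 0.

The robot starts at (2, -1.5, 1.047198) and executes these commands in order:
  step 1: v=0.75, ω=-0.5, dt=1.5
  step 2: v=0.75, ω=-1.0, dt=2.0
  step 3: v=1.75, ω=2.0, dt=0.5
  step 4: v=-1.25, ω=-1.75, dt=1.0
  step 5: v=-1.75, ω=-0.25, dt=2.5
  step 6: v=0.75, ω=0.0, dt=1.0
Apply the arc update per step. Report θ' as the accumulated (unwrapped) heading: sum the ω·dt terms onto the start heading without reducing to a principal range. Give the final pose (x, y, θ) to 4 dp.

step 1: θ'=0.2972 (R=-1.5000) → pose (2.8598, -0.8158, 0.2972)
step 2: θ'=-1.7028 (R=-0.7500) → pose (3.8229, -1.6316, -1.7028)
step 3: θ'=-0.7028 (R=0.8750) → pose (4.1247, -2.4144, -0.7028)
step 4: θ'=-2.4528 (R=0.7143) → pose (4.1324, -1.3180, -2.4528)
step 5: θ'=-3.0778 (R=7.0000) → pose (8.1354, 0.2637, -3.0778)
step 6: θ'=-3.0778 (straight) → pose (7.3869, 0.2159, -3.0778)

(7.3869, 0.2159, -3.0778)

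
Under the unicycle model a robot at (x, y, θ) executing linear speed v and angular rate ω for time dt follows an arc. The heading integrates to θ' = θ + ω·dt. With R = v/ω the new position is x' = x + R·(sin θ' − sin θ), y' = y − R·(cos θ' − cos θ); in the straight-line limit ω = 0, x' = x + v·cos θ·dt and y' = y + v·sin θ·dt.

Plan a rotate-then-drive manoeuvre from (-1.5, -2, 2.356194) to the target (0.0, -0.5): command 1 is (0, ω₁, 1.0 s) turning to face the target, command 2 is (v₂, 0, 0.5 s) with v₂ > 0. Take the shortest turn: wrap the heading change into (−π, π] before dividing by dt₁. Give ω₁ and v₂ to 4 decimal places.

heading to target = atan2(-0.5−-2, 0−-1.5) = 0.7854
Δθ = wrap(0.7854 − 2.3562) = -1.5708; ω₁ = Δθ/dt₁ = -1.5708
distance = √((0−-1.5)² + (-0.5−-2)²) = 2.1213; v₂ = distance/dt₂ = 4.2426

ω₁ = -1.5708, v₂ = 4.2426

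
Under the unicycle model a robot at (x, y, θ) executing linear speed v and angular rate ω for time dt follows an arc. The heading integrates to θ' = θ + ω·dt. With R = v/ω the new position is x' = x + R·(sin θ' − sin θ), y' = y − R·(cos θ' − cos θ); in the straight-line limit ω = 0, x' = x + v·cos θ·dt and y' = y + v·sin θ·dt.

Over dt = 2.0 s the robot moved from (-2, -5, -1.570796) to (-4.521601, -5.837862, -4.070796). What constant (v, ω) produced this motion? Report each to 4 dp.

Δθ = -4.070796 − -1.570796 = -2.500000
ω = Δθ/dt = -2.500000/2.0 = -1.2500
R = Δx/(sin θ' − sin θ) = -1.4000
v = R·ω = -1.4000·-1.2500 = 1.7500

v = 1.7500, ω = -1.2500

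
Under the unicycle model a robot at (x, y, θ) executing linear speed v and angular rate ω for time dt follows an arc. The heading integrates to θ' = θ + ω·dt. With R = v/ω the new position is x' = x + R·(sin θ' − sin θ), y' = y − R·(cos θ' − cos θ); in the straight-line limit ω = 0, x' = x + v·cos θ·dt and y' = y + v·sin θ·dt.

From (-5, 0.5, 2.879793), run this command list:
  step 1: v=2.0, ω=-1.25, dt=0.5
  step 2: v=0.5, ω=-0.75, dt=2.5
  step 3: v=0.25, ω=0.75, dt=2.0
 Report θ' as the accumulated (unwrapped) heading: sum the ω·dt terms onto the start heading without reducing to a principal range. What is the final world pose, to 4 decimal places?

step 1: θ'=2.2548 (R=-1.6000) → pose (-5.8260, 1.0344, 2.2548)
step 2: θ'=0.3798 (R=-0.6667) → pose (-5.5564, 2.0749, 0.3798)
step 3: θ'=1.8798 (R=0.3333) → pose (-5.3625, 2.4858, 1.8798)

(-5.3625, 2.4858, 1.8798)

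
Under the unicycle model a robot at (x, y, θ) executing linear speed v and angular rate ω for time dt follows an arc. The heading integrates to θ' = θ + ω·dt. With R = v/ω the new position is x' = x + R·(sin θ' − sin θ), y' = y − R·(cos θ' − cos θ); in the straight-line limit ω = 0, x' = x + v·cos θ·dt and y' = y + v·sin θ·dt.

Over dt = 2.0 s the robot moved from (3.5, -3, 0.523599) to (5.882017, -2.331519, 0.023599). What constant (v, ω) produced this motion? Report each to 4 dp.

v = 1.2500, ω = -0.2500

Δθ = 0.023599 − 0.523599 = -0.500000
ω = Δθ/dt = -0.500000/2.0 = -0.2500
R = Δx/(sin θ' − sin θ) = -5.0000
v = R·ω = -5.0000·-0.2500 = 1.2500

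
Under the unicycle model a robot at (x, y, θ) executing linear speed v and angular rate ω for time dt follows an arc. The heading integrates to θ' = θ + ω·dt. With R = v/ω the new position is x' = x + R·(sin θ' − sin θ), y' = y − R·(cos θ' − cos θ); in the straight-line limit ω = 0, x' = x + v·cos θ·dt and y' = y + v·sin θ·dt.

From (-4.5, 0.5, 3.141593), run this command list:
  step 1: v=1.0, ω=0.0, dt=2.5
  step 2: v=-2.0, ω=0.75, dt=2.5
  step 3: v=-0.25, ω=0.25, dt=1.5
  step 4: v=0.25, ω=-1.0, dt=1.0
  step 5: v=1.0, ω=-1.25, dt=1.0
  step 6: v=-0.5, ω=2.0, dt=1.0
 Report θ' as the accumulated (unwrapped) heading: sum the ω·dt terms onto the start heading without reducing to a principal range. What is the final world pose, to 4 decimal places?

(-5.1209, 3.8645, 5.1416)

step 1: θ'=3.1416 (straight) → pose (-7.0000, 0.5000, 3.1416)
step 2: θ'=5.0166 (R=-2.6667) → pose (-4.4558, 3.9654, 5.0166)
step 3: θ'=5.3916 (R=-1.0000) → pose (-4.6318, 4.2941, 5.3916)
step 4: θ'=4.3916 (R=-0.2500) → pose (-4.5891, 4.0582, 4.3916)
step 5: θ'=3.1416 (R=-0.8000) → pose (-5.3482, 3.5104, 3.1416)
step 6: θ'=5.1416 (R=-0.2500) → pose (-5.1209, 3.8645, 5.1416)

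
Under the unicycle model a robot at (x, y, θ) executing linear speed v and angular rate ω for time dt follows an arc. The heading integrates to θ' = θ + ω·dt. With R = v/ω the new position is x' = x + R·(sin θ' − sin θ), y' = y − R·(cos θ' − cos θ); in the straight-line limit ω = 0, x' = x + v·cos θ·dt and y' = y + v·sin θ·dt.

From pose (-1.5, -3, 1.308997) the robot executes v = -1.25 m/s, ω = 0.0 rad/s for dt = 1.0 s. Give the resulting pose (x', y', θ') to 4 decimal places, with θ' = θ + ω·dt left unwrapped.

(-1.8235, -4.2074, 1.3090)

θ' = 1.3090 + 0.0·1.0 = 1.3090
ω = 0 → straight: x' = -1.5 + -1.25·cos(1.3090)·1.0 = -1.8235
y' = -3 + -1.25·sin(1.3090)·1.0 = -4.2074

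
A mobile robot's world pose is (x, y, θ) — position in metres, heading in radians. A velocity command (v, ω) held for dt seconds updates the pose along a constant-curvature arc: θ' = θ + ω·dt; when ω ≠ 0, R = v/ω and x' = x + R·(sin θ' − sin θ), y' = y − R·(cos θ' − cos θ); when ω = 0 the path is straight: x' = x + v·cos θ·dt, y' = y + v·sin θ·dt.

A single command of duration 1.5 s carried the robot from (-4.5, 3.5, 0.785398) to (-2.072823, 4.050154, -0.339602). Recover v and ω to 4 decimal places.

Δθ = -0.339602 − 0.785398 = -1.125000
ω = Δθ/dt = -1.125000/1.5 = -0.7500
R = Δx/(sin θ' − sin θ) = -2.3333
v = R·ω = -2.3333·-0.7500 = 1.7500

v = 1.7500, ω = -0.7500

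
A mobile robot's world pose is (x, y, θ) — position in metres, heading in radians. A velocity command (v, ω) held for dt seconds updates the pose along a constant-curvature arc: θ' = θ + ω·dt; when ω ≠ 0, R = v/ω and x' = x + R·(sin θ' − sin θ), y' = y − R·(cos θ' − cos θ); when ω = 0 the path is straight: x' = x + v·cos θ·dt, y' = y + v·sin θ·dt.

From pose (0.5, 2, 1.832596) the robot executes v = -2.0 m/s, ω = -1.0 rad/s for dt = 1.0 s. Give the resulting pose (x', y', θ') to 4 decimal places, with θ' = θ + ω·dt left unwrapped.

(0.0475, 0.1364, 0.8326)

θ' = 1.8326 + -1.0·1.0 = 0.8326
R = v/ω = -2.0/-1.0 = 2.0000
x' = 0.5 + 2.0000·(sin 0.8326 − sin 1.8326) = 0.0475
y' = 2 − 2.0000·(cos 0.8326 − cos 1.8326) = 0.1364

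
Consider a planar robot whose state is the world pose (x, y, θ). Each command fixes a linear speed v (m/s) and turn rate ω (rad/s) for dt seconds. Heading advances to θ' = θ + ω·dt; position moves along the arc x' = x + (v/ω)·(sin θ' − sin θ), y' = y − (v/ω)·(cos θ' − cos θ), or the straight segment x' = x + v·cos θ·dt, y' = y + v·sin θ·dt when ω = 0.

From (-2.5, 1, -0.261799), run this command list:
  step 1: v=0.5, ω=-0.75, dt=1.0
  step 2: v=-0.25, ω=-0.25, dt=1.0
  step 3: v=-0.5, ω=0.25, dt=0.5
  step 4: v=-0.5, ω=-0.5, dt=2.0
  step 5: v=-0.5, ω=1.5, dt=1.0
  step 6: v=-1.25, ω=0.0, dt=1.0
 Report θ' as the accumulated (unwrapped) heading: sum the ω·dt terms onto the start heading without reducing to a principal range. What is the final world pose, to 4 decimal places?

step 1: θ'=-1.0118 (R=-0.6667) → pose (-2.1074, 0.7096, -1.0118)
step 2: θ'=-1.2618 (R=1.0000) → pose (-2.2122, 0.9358, -1.2618)
step 3: θ'=-1.1368 (R=-2.0000) → pose (-2.3029, 1.1686, -1.1368)
step 4: θ'=-2.1368 (R=1.0000) → pose (-2.2397, 2.1254, -2.1368)
step 5: θ'=-0.6368 (R=-0.3333) → pose (-2.3228, 2.5722, -0.6368)
step 6: θ'=-0.6368 (straight) → pose (-3.3278, 3.3154, -0.6368)

(-3.3278, 3.3154, -0.6368)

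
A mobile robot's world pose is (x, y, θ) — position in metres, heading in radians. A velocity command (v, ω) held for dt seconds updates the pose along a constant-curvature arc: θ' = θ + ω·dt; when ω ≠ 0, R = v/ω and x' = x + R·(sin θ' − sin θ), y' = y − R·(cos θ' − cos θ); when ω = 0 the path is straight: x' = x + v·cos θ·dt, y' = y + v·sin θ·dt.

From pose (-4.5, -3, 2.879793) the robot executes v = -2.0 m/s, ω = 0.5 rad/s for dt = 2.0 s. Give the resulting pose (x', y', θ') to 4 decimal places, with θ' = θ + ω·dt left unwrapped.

(-0.7729, -2.0950, 3.8798)

θ' = 2.8798 + 0.5·2.0 = 3.8798
R = v/ω = -2.0/0.5 = -4.0000
x' = -4.5 + -4.0000·(sin 3.8798 − sin 2.8798) = -0.7729
y' = -3 − -4.0000·(cos 3.8798 − cos 2.8798) = -2.0950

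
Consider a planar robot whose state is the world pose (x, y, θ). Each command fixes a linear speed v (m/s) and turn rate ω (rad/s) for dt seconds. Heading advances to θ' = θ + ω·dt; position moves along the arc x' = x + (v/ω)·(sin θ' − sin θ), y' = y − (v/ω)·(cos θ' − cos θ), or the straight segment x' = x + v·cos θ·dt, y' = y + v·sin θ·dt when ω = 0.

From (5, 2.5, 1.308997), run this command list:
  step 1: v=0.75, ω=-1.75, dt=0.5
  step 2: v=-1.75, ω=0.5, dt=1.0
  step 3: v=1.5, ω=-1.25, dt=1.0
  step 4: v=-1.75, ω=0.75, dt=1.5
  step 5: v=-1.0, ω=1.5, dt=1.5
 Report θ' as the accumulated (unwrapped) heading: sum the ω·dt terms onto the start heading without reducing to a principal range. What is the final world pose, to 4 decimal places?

(3.2431, 0.3788, 3.0590)

step 1: θ'=0.4340 (R=-0.4286) → pose (5.2338, 2.7779, 0.4340)
step 2: θ'=0.9340 (R=-3.5000) → pose (3.8915, 1.6836, 0.9340)
step 3: θ'=-0.3160 (R=-1.2000) → pose (5.2292, 2.1106, -0.3160)
step 4: θ'=0.8090 (R=-2.3333) → pose (2.8157, 1.5033, 0.8090)
step 5: θ'=3.0590 (R=-0.6667) → pose (3.2431, 0.3788, 3.0590)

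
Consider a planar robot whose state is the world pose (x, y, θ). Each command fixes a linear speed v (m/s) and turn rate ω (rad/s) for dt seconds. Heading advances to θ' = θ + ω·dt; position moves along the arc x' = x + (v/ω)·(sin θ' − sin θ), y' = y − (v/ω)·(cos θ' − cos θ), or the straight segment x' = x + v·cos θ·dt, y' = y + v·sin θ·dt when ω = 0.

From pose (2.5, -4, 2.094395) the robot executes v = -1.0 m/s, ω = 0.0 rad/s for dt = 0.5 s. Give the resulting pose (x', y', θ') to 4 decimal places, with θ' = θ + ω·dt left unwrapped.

(2.7500, -4.4330, 2.0944)

θ' = 2.0944 + 0.0·0.5 = 2.0944
ω = 0 → straight: x' = 2.5 + -1.0·cos(2.0944)·0.5 = 2.7500
y' = -4 + -1.0·sin(2.0944)·0.5 = -4.4330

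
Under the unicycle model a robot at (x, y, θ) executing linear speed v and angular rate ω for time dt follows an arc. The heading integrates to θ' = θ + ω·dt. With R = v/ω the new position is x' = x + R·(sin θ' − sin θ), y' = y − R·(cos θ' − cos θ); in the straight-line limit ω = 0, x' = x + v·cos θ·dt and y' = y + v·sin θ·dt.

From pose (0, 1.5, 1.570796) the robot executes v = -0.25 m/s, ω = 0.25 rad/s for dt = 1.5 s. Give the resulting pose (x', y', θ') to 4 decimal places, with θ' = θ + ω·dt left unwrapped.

(0.0695, 1.1337, 1.9458)

θ' = 1.5708 + 0.25·1.5 = 1.9458
R = v/ω = -0.25/0.25 = -1.0000
x' = 0 + -1.0000·(sin 1.9458 − sin 1.5708) = 0.0695
y' = 1.5 − -1.0000·(cos 1.9458 − cos 1.5708) = 1.1337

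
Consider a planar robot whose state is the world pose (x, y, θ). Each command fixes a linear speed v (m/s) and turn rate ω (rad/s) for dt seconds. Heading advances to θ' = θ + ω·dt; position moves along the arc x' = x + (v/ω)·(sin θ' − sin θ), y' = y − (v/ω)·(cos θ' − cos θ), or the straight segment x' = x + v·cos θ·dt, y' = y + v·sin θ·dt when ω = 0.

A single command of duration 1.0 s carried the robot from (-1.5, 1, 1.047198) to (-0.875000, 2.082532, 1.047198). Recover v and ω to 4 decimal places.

Δθ = 1.047198 − 1.047198 = 0.000000
ω = Δθ/dt = 0.000000/1.0 = 0.0000
ω = 0 → v = (Δx·cos θ + Δy·sin θ)/dt = 1.2500

v = 1.2500, ω = 0.0000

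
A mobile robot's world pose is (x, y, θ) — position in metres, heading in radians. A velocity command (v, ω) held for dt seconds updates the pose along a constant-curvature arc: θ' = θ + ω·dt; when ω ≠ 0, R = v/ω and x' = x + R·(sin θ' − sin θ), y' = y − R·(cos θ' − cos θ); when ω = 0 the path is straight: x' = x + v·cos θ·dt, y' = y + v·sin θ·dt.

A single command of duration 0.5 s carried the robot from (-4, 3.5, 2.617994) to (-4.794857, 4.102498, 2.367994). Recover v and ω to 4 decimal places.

v = 2.0000, ω = -0.5000

Δθ = 2.367994 − 2.617994 = -0.250000
ω = Δθ/dt = -0.250000/0.5 = -0.5000
R = Δx/(sin θ' − sin θ) = -4.0000
v = R·ω = -4.0000·-0.5000 = 2.0000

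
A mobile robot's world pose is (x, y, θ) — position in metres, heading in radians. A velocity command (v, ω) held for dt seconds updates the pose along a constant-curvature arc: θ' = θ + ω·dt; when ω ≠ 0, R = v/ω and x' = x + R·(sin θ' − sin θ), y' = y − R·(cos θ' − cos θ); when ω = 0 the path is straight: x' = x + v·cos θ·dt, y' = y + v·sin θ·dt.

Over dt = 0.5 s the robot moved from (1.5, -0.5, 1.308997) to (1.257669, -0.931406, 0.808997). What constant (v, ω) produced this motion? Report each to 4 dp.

v = -1.0000, ω = -1.0000

Δθ = 0.808997 − 1.308997 = -0.500000
ω = Δθ/dt = -0.500000/0.5 = -1.0000
R = −Δy/(cos θ' − cos θ) = 1.0000
v = R·ω = 1.0000·-1.0000 = -1.0000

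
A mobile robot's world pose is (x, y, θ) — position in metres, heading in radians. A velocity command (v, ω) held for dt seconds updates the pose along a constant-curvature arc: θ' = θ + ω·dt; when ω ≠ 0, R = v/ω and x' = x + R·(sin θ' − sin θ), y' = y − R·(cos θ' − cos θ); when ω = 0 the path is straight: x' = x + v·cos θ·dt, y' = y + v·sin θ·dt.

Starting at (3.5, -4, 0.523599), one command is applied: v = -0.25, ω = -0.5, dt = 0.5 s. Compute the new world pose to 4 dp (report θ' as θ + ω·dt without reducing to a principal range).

(3.3851, -4.0484, 0.2736)

θ' = 0.5236 + -0.5·0.5 = 0.2736
R = v/ω = -0.25/-0.5 = 0.5000
x' = 3.5 + 0.5000·(sin 0.2736 − sin 0.5236) = 3.3851
y' = -4 − 0.5000·(cos 0.2736 − cos 0.5236) = -4.0484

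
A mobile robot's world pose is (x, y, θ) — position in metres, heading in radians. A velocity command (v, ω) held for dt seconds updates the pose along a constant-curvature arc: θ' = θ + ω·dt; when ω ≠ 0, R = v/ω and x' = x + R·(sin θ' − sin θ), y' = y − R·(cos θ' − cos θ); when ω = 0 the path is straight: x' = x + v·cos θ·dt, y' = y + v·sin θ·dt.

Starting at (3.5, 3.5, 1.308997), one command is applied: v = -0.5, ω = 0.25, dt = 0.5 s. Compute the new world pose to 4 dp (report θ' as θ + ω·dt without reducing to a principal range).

(3.4505, 3.2551, 1.4340)

θ' = 1.3090 + 0.25·0.5 = 1.4340
R = v/ω = -0.5/0.25 = -2.0000
x' = 3.5 + -2.0000·(sin 1.4340 − sin 1.3090) = 3.4505
y' = 3.5 − -2.0000·(cos 1.4340 − cos 1.3090) = 3.2551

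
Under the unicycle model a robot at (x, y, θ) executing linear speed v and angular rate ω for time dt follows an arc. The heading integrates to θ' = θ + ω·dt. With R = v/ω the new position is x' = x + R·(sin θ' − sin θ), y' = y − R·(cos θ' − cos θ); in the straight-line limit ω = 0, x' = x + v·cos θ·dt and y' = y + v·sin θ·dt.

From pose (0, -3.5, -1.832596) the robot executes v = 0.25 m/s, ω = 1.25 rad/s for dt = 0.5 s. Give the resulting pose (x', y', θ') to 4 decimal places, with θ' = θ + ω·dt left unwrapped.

(0.0062, -3.6228, -1.2076)

θ' = -1.8326 + 1.25·0.5 = -1.2076
R = v/ω = 0.25/1.25 = 0.2000
x' = 0 + 0.2000·(sin -1.2076 − sin -1.8326) = 0.0062
y' = -3.5 − 0.2000·(cos -1.2076 − cos -1.8326) = -3.6228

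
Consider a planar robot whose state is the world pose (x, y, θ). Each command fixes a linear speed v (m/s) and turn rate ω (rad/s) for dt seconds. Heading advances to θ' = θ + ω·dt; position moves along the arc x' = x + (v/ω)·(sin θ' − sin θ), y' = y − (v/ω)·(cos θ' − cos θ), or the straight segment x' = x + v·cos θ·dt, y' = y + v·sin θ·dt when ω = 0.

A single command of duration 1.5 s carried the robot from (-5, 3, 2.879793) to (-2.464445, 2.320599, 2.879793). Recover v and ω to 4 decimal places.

v = -1.7500, ω = 0.0000

Δθ = 2.879793 − 2.879793 = 0.000000
ω = Δθ/dt = 0.000000/1.5 = 0.0000
ω = 0 → v = (Δx·cos θ + Δy·sin θ)/dt = -1.7500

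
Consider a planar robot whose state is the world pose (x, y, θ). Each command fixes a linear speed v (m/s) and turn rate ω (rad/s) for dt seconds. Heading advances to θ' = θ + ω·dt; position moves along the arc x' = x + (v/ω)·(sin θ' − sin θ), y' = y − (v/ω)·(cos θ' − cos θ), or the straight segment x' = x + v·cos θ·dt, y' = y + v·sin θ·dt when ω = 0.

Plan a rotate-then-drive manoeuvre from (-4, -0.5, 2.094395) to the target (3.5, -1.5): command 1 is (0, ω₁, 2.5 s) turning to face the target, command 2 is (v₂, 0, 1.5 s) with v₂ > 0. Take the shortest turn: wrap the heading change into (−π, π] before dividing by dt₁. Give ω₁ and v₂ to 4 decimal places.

ω₁ = -0.8908, v₂ = 5.0442

heading to target = atan2(-1.5−-0.5, 3.5−-4) = -0.1326
Δθ = wrap(-0.1326 − 2.0944) = -2.2269; ω₁ = Δθ/dt₁ = -0.8908
distance = √((3.5−-4)² + (-1.5−-0.5)²) = 7.5664; v₂ = distance/dt₂ = 5.0442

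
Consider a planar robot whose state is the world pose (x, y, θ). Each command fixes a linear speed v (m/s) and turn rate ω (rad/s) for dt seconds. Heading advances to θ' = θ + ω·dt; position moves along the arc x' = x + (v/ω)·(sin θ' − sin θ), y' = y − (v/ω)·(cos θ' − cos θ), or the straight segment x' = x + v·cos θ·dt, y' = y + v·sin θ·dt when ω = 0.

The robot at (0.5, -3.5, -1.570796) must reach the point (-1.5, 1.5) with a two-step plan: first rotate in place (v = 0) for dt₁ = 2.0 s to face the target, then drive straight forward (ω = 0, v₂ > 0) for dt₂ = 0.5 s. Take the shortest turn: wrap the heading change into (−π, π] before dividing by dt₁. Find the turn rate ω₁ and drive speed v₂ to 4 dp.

ω₁ = -1.3805, v₂ = 10.7703

heading to target = atan2(1.5−-3.5, -1.5−0.5) = 1.9513
Δθ = wrap(1.9513 − -1.5708) = -2.7611; ω₁ = Δθ/dt₁ = -1.3805
distance = √((-1.5−0.5)² + (1.5−-3.5)²) = 5.3852; v₂ = distance/dt₂ = 10.7703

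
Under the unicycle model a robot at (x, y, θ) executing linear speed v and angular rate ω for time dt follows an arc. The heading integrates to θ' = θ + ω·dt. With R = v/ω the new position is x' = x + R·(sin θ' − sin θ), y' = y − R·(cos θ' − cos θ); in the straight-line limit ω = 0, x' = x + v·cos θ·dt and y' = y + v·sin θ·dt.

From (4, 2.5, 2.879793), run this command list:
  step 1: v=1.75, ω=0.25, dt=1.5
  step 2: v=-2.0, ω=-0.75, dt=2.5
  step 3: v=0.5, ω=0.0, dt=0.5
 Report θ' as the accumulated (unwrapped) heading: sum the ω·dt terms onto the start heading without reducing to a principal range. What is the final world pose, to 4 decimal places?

step 1: θ'=3.2548 (R=7.0000) → pose (1.3976, 2.6937, 3.2548)
step 2: θ'=1.3798 (R=2.6667) → pose (4.3169, -0.4621, 1.3798)
step 3: θ'=1.3798 (straight) → pose (4.3644, -0.2167, 1.3798)

(4.3644, -0.2167, 1.3798)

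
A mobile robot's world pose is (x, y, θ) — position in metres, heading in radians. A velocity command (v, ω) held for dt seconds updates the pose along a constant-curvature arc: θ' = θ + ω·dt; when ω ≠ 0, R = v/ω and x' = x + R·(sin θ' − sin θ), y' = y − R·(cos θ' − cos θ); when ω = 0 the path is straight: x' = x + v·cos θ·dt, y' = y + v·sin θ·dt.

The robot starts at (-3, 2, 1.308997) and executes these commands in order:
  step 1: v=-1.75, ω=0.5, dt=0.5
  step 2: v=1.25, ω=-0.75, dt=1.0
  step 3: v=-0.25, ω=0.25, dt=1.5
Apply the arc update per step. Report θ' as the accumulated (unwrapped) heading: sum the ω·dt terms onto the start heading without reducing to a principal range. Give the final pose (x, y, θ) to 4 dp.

step 1: θ'=1.5590 (R=-3.5000) → pose (-3.1190, 1.1354, 1.5590)
step 2: θ'=0.8090 (R=-1.6667) → pose (-2.6585, 2.2661, 0.8090)
step 3: θ'=1.1840 (R=-1.0000) → pose (-2.8610, 1.9531, 1.1840)

(-2.8610, 1.9531, 1.1840)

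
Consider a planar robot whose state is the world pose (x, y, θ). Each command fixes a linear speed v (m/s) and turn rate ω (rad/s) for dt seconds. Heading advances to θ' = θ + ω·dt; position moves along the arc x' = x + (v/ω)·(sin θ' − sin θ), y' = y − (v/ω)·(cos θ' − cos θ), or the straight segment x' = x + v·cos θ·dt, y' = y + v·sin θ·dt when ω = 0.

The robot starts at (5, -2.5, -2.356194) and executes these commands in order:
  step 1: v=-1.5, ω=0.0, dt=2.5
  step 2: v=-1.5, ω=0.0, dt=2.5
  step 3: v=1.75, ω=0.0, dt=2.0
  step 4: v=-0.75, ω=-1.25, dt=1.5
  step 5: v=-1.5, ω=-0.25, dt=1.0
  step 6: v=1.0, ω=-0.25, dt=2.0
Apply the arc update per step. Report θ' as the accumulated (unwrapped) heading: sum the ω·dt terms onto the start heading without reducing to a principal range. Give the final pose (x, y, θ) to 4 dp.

(9.3435, 0.7586, -4.9812)

step 1: θ'=-2.3562 (straight) → pose (7.6516, 0.1517, -2.3562)
step 2: θ'=-2.3562 (straight) → pose (10.3033, 2.8033, -2.3562)
step 3: θ'=-2.3562 (straight) → pose (7.8284, 0.3284, -2.3562)
step 4: θ'=-4.2312 (R=0.6000) → pose (8.7846, 0.1819, -4.2312)
step 5: θ'=-4.4812 (R=6.0000) → pose (9.3063, -1.2203, -4.4812)
step 6: θ'=-4.9812 (R=-4.0000) → pose (9.3435, 0.7586, -4.9812)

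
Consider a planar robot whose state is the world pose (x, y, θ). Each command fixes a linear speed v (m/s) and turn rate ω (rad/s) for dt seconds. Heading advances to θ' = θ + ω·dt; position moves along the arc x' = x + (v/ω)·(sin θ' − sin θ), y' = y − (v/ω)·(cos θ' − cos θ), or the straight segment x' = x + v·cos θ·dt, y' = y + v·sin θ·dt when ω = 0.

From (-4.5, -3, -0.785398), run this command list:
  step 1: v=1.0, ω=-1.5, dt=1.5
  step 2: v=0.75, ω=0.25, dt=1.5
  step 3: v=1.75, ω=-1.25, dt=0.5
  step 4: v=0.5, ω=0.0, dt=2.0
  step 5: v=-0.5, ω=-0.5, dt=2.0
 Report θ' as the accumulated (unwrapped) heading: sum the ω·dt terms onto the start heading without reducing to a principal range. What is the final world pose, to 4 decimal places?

(-7.0427, -5.0349, -4.2854)

step 1: θ'=-3.0354 (R=-0.6667) → pose (-4.9007, -4.1343, -3.0354)
step 2: θ'=-2.6604 (R=3.0000) → pose (-5.9713, -4.4581, -2.6604)
step 3: θ'=-3.2854 (R=-1.4000) → pose (-6.8199, -4.6026, -3.2854)
step 4: θ'=-3.2854 (straight) → pose (-7.8096, -4.4593, -3.2854)
step 5: θ'=-4.2854 (R=1.0000) → pose (-7.0427, -5.0349, -4.2854)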